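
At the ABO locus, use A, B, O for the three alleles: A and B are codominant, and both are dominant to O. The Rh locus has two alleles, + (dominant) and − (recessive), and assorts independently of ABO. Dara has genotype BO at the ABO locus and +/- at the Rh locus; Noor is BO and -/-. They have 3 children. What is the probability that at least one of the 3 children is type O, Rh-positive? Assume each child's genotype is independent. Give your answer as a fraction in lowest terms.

169/512

ABO cross BO × BO → 1/4 O, 3/4 B.
Rh cross +/- × -/- → 1/2 Rh+, 1/2 Rh-; so P(type O, Rh-positive) = 1/4 × 1/2 = 1/8 per child.
P(none) = (7/8)^3 = 343/512; P(at least one) = 1 − 343/512 = 169/512.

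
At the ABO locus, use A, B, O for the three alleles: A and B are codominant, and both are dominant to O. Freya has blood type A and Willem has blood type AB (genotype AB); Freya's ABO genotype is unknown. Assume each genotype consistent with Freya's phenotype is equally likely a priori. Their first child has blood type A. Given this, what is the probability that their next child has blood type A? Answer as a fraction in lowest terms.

Possible genotypes: Freya ∈ {AA, AO}; Willem ∈ {AB}.
Weight each parental genotype pair by prior × P(type-A child):
  AA × AB: posterior weight 1/2; P(next child type A) = 1/2.
  AO × AB: posterior weight 1/2; P(next child type A) = 1/2.
Weighted sum = 1/2.

1/2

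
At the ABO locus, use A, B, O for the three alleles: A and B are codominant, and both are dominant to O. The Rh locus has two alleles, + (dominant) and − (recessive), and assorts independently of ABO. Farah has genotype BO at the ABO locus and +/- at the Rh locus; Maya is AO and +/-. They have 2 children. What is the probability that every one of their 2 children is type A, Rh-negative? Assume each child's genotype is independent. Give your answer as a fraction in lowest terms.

ABO cross BO × AO → 1/4 O, 1/4 A, 1/4 B, 1/4 AB.
Rh cross +/- × +/- → 3/4 Rh+, 1/4 Rh-; so P(type A, Rh-negative) = 1/4 × 1/4 = 1/16 per child.
All 2 independent: (1/16)^2 = 1/256.

1/256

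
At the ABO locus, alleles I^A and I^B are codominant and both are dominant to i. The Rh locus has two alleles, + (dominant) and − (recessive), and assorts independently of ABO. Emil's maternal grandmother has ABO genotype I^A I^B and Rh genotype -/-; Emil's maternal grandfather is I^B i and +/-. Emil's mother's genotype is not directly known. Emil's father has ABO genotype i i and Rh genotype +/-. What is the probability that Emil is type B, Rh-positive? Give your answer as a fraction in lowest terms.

5/16

Emil's mother's ABO genotype from I^A I^B × I^B i: 1/4 I^A I^B, 1/4 I^A i, 1/4 I^B I^B, 1/4 I^B i.
Crossing each possibility with the father i i and summing P(type B): 1/4·1/2 + 1/4·0 + 1/4·1 + 1/4·1/2 = 1/2.
Similarly for Rh via the mother's Rh distribution: P(Rh+) = 5/8.
Independent loci: 1/2 × 5/8 = 5/16.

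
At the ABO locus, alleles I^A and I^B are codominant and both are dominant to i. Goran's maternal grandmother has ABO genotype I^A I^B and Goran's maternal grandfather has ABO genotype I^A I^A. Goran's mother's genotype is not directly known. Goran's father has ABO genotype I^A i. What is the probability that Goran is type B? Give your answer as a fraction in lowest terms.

1/8

Goran's mother's ABO genotype from I^A I^B × I^A I^A: 1/2 I^A I^A, 1/2 I^A I^B.
Crossing each possibility with the father I^A i and summing P(type B): 1/2·0 + 1/2·1/4 = 1/8.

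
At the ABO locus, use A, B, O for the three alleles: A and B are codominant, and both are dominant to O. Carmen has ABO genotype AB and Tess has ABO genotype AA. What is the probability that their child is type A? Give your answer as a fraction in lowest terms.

1/2

ABO cross AB × AA → offspring phenotypes: 1/2 A, 1/2 AB.
So P(type A) = 1/2.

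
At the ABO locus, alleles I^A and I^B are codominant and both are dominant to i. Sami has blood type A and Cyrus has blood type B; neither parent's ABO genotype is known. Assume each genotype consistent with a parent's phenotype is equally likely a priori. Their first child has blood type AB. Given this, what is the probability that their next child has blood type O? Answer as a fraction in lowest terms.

Possible genotypes: Sami ∈ {I^A I^A, I^A i}; Cyrus ∈ {I^B I^B, I^B i}.
Weight each parental genotype pair by prior × P(type-AB child):
  I^A I^A × I^B I^B: posterior weight 4/9; P(next child type O) = 0.
  I^A I^A × I^B i: posterior weight 2/9; P(next child type O) = 0.
  I^A i × I^B I^B: posterior weight 2/9; P(next child type O) = 0.
  I^A i × I^B i: posterior weight 1/9; P(next child type O) = 1/4.
Weighted sum = 1/36.

1/36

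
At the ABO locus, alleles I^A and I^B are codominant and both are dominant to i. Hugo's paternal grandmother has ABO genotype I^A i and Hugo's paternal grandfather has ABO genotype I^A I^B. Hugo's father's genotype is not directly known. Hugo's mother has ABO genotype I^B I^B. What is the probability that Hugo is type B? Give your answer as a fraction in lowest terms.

Hugo's father's ABO genotype from I^A i × I^A I^B: 1/4 I^A I^A, 1/4 I^A I^B, 1/4 I^A i, 1/4 I^B i.
Crossing each possibility with the mother I^B I^B and summing P(type B): 1/4·0 + 1/4·1/2 + 1/4·1/2 + 1/4·1 = 1/2.

1/2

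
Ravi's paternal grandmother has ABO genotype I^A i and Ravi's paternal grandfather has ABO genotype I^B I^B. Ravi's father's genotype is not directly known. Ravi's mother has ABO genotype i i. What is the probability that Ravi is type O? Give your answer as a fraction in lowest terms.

Ravi's father's ABO genotype from I^A i × I^B I^B: 1/2 I^A I^B, 1/2 I^B i.
Crossing each possibility with the mother i i and summing P(type O): 1/2·0 + 1/2·1/2 = 1/4.

1/4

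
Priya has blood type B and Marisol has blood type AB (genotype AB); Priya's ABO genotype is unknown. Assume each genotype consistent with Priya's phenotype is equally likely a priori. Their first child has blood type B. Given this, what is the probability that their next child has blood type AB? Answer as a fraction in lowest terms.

3/8

Possible genotypes: Priya ∈ {BB, BO}; Marisol ∈ {AB}.
Weight each parental genotype pair by prior × P(type-B child):
  BB × AB: posterior weight 1/2; P(next child type AB) = 1/2.
  BO × AB: posterior weight 1/2; P(next child type AB) = 1/4.
Weighted sum = 3/8.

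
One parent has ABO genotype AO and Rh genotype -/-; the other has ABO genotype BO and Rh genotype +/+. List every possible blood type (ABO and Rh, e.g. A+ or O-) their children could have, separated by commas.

O+, A+, B+, AB+

Gametes from AO × BO give offspring ABO genotypes AB, AO, BO, OO, i.e. phenotypes O, A, B, AB.
Rh cross -/- × +/+ → phenotypes Rh+.
Combining independently: O+, A+, B+, AB+.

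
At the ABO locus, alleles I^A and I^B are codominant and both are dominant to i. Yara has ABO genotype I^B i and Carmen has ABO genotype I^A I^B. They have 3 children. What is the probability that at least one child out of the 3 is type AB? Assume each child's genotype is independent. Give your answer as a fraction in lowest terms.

ABO cross I^B i × I^A I^B → 1/4 A, 1/2 B, 1/4 AB.
So P(type AB) = 1/4 per child.
P(none) = (3/4)^3 = 27/64; P(at least one) = 1 − 27/64 = 37/64.

37/64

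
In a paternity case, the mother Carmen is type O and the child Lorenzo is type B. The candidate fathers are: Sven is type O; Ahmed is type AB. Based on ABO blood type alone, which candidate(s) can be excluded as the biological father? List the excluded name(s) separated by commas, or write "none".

A candidate is excluded only if no genotype consistent with his phenotype could produce a type B child with a type O mother.
Sven (type O): no genotype consistent with that phenotype can produce a type-B child with a type-O mother.

Sven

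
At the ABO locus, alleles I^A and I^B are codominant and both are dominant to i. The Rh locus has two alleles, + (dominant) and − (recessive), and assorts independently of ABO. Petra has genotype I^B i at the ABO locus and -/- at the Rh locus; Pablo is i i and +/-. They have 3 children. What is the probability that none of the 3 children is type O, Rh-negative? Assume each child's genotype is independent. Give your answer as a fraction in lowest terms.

ABO cross I^B i × i i → 1/2 O, 1/2 B.
Rh cross -/- × +/- → 1/2 Rh+, 1/2 Rh-; so P(type O, Rh-negative) = 1/2 × 1/2 = 1/4 per child.
P(not type O, Rh-negative) = 3/4 for one child; (3/4)^3 = 27/64.

27/64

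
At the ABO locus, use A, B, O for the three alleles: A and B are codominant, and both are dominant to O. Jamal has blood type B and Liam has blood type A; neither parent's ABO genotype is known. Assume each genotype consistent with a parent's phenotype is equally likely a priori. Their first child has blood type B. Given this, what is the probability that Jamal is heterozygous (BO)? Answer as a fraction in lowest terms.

1/3

Possible genotypes: Jamal ∈ {BB, BO}; Liam ∈ {AA, AO}.
Weight each parental genotype pair by prior × P(type-B child):
  BB × AO: posterior weight 2/3.
  BO × AO: posterior weight 1/3.
Sum the posterior weight over pairs where Jamal is BO: 1/3.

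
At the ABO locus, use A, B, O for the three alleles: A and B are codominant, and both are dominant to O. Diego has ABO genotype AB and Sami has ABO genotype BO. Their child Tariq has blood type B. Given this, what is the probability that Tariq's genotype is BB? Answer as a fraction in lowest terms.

1/2

Cross AB × BO → 1/4 AB, 1/4 AO, 1/4 BB, 1/4 BO.
Type-B genotypes among offspring: BB (1/4), BO (1/4); total 1/2.
P(BB | type B) = (1/4) / (1/2) = 1/2.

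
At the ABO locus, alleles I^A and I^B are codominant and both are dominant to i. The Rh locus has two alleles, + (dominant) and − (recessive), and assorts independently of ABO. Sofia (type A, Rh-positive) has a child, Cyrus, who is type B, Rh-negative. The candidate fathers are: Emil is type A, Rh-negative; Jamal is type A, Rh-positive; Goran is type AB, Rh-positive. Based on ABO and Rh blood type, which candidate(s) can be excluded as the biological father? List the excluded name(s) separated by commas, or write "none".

Emil, Jamal

A candidate is excluded only if no genotype consistent with his phenotype could produce a type B, Rh-negative child with a type A, Rh-positive mother.
Emil (type A, Rh-): no genotype consistent with that phenotype can produce a type-B Rh- child with a type-A mother.
Jamal (type A, Rh+): no genotype consistent with that phenotype can produce a type-B Rh- child with a type-A mother.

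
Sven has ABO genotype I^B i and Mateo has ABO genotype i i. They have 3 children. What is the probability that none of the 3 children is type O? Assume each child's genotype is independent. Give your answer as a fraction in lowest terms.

ABO cross I^B i × i i → 1/2 O, 1/2 B.
So P(type O) = 1/2 per child.
P(not type O) = 1/2 for one child; (1/2)^3 = 1/8.

1/8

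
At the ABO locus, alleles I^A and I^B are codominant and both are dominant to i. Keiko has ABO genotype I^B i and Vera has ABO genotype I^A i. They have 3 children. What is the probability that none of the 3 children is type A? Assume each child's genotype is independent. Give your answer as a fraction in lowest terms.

27/64

ABO cross I^B i × I^A i → 1/4 O, 1/4 A, 1/4 B, 1/4 AB.
So P(type A) = 1/4 per child.
P(not type A) = 3/4 for one child; (3/4)^3 = 27/64.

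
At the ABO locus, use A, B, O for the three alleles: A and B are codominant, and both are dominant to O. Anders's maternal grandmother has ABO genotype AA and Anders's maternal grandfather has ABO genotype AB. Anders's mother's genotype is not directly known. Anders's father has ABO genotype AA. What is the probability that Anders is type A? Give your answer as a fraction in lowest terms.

Anders's mother's ABO genotype from AA × AB: 1/2 AA, 1/2 AB.
Crossing each possibility with the father AA and summing P(type A): 1/2·1 + 1/2·1/2 = 3/4.

3/4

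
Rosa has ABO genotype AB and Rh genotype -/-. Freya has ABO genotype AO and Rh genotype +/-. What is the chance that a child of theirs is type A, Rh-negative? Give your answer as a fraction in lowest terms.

ABO cross AB × AO → offspring phenotypes: 1/2 A, 1/4 B, 1/4 AB.
Rh cross -/- × +/- → 1/2 Rh+, 1/2 Rh-.
Independent loci: P(type A, Rh-negative) = 1/2 × 1/2 = 1/4.

1/4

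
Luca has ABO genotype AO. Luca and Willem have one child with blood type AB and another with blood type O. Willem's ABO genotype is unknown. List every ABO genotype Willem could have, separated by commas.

BO

For each candidate genotype of Willem, check whether crossing it with AO can produce every observed child phenotype.
  AA → possible child types {A} ✗
  AB → possible child types {A, B, AB} ✗
  AO → possible child types {O, A} ✗
  BB → possible child types {B, AB} ✗
  BO → possible child types {O, A, B, AB} ✓
  OO → possible child types {O, A} ✗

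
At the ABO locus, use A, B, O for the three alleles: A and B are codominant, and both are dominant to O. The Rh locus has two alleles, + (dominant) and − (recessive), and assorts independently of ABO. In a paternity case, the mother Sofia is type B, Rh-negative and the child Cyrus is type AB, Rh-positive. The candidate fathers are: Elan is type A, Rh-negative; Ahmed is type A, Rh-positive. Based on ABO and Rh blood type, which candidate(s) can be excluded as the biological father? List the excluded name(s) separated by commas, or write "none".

Elan

A candidate is excluded only if no genotype consistent with his phenotype could produce a type AB, Rh-positive child with a type B, Rh-negative mother.
Elan (type A, Rh-): no genotype consistent with that phenotype can produce a type-AB Rh+ child with a type-B mother.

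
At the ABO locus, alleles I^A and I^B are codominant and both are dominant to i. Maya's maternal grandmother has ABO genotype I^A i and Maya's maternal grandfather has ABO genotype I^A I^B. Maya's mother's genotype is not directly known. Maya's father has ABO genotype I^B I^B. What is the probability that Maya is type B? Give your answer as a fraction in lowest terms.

1/2

Maya's mother's ABO genotype from I^A i × I^A I^B: 1/4 I^A I^A, 1/4 I^A I^B, 1/4 I^A i, 1/4 I^B i.
Crossing each possibility with the father I^B I^B and summing P(type B): 1/4·0 + 1/4·1/2 + 1/4·1/2 + 1/4·1 = 1/2.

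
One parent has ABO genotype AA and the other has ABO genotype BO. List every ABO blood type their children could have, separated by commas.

Gametes from AA × BO give offspring ABO genotypes AB, AO, i.e. phenotypes A, AB.

A, AB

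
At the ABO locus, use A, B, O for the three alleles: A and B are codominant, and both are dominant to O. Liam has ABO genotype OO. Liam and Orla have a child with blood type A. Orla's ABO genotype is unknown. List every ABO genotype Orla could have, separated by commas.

For each candidate genotype of Orla, check whether crossing it with OO can produce every observed child phenotype.
  AA → possible child types {A} ✓
  AB → possible child types {A, B} ✓
  AO → possible child types {O, A} ✓
  BB → possible child types {B} ✗
  BO → possible child types {O, B} ✗
  OO → possible child types {O} ✗

AA, AB, AO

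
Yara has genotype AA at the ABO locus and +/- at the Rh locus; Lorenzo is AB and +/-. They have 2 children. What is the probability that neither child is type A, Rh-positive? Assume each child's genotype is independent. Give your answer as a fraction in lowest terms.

25/64

ABO cross AA × AB → 1/2 A, 1/2 AB.
Rh cross +/- × +/- → 3/4 Rh+, 1/4 Rh-; so P(type A, Rh-positive) = 1/2 × 3/4 = 3/8 per child.
P(not type A, Rh-positive) = 5/8 for one child; (5/8)^2 = 25/64.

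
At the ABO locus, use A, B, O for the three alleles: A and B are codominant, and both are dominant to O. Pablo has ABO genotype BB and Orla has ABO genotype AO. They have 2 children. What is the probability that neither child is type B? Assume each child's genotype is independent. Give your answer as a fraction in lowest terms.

ABO cross BB × AO → 1/2 B, 1/2 AB.
So P(type B) = 1/2 per child.
P(not type B) = 1/2 for one child; (1/2)^2 = 1/4.

1/4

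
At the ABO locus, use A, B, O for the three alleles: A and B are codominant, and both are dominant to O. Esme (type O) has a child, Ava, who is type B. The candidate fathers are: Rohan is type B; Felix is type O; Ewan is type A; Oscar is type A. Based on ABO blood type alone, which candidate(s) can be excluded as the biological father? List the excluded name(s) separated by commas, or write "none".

A candidate is excluded only if no genotype consistent with his phenotype could produce a type B child with a type O mother.
Felix (type O): no genotype consistent with that phenotype can produce a type-B child with a type-O mother.
Ewan (type A): no genotype consistent with that phenotype can produce a type-B child with a type-O mother.
Oscar (type A): no genotype consistent with that phenotype can produce a type-B child with a type-O mother.

Felix, Ewan, Oscar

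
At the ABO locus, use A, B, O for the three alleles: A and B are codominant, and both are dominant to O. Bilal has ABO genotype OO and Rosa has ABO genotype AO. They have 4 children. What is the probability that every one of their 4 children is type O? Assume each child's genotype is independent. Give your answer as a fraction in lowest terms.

1/16

ABO cross OO × AO → 1/2 O, 1/2 A.
So P(type O) = 1/2 per child.
All 4 independent: (1/2)^4 = 1/16.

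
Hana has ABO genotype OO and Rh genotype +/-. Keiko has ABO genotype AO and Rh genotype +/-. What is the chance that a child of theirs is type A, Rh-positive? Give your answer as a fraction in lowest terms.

3/8

ABO cross OO × AO → offspring phenotypes: 1/2 O, 1/2 A.
Rh cross +/- × +/- → 3/4 Rh+, 1/4 Rh-.
Independent loci: P(type A, Rh-positive) = 1/2 × 3/4 = 3/8.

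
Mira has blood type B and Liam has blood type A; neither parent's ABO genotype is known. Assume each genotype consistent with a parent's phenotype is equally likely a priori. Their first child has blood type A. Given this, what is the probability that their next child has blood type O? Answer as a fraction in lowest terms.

1/12

Possible genotypes: Mira ∈ {I^B I^B, I^B i}; Liam ∈ {I^A I^A, I^A i}.
Weight each parental genotype pair by prior × P(type-A child):
  I^B i × I^A I^A: posterior weight 2/3; P(next child type O) = 0.
  I^B i × I^A i: posterior weight 1/3; P(next child type O) = 1/4.
Weighted sum = 1/12.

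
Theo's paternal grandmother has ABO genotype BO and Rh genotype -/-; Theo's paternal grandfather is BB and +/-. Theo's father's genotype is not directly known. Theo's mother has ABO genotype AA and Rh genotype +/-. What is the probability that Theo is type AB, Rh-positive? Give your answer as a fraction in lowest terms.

15/32

Theo's father's ABO genotype from BO × BB: 1/2 BB, 1/2 BO.
Crossing each possibility with the mother AA and summing P(type AB): 1/2·1 + 1/2·1/2 = 3/4.
Similarly for Rh via the father's Rh distribution: P(Rh+) = 5/8.
Independent loci: 3/4 × 5/8 = 15/32.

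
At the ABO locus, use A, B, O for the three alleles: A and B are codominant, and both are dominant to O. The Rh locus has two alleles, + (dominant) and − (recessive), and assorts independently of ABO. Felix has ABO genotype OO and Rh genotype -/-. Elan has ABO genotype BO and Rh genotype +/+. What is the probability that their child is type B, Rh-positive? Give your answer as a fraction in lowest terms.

ABO cross OO × BO → offspring phenotypes: 1/2 O, 1/2 B.
Rh cross -/- × +/+ → 1 Rh+.
Independent loci: P(type B, Rh-positive) = 1/2 × 1 = 1/2.

1/2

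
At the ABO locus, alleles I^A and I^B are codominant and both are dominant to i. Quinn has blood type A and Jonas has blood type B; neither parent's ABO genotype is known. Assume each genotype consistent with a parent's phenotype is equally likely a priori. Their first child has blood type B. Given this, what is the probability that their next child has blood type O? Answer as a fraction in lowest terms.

Possible genotypes: Quinn ∈ {I^A I^A, I^A i}; Jonas ∈ {I^B I^B, I^B i}.
Weight each parental genotype pair by prior × P(type-B child):
  I^A i × I^B I^B: posterior weight 2/3; P(next child type O) = 0.
  I^A i × I^B i: posterior weight 1/3; P(next child type O) = 1/4.
Weighted sum = 1/12.

1/12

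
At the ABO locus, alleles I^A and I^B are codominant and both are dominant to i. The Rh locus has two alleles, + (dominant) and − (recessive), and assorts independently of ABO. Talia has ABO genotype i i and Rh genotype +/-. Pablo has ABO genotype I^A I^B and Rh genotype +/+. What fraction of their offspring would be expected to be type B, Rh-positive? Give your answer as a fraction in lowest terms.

1/2

ABO cross i i × I^A I^B → offspring phenotypes: 1/2 A, 1/2 B.
Rh cross +/- × +/+ → 1 Rh+.
Independent loci: P(type B, Rh-positive) = 1/2 × 1 = 1/2.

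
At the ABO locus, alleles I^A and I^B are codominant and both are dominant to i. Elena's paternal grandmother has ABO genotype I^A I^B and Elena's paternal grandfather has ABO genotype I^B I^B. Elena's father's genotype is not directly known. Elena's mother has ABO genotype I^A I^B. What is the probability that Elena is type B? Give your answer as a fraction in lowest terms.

Elena's father's ABO genotype from I^A I^B × I^B I^B: 1/2 I^A I^B, 1/2 I^B I^B.
Crossing each possibility with the mother I^A I^B and summing P(type B): 1/2·1/4 + 1/2·1/2 = 3/8.

3/8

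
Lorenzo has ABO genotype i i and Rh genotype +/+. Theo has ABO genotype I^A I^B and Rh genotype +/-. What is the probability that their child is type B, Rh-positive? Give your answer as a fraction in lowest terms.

1/2

ABO cross i i × I^A I^B → offspring phenotypes: 1/2 A, 1/2 B.
Rh cross +/+ × +/- → 1 Rh+.
Independent loci: P(type B, Rh-positive) = 1/2 × 1 = 1/2.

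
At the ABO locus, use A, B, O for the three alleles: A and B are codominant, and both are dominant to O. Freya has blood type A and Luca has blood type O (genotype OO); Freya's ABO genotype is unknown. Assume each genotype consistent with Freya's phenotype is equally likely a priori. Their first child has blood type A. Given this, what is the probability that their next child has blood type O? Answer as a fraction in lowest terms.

Possible genotypes: Freya ∈ {AA, AO}; Luca ∈ {OO}.
Weight each parental genotype pair by prior × P(type-A child):
  AA × OO: posterior weight 2/3; P(next child type O) = 0.
  AO × OO: posterior weight 1/3; P(next child type O) = 1/2.
Weighted sum = 1/6.

1/6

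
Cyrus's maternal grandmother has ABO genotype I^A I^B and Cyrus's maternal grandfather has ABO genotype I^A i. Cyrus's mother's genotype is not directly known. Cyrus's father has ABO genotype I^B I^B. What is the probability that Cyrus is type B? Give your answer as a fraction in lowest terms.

Cyrus's mother's ABO genotype from I^A I^B × I^A i: 1/4 I^A I^A, 1/4 I^A I^B, 1/4 I^A i, 1/4 I^B i.
Crossing each possibility with the father I^B I^B and summing P(type B): 1/4·0 + 1/4·1/2 + 1/4·1/2 + 1/4·1 = 1/2.

1/2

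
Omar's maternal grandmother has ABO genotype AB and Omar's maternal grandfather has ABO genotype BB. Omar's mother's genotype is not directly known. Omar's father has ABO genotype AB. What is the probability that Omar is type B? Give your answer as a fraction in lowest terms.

Omar's mother's ABO genotype from AB × BB: 1/2 AB, 1/2 BB.
Crossing each possibility with the father AB and summing P(type B): 1/2·1/4 + 1/2·1/2 = 3/8.

3/8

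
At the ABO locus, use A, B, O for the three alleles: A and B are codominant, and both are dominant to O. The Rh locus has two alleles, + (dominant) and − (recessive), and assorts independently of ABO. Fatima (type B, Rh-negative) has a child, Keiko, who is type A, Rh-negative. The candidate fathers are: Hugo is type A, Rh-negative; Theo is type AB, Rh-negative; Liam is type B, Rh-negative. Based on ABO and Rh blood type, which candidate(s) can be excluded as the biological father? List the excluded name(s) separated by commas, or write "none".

A candidate is excluded only if no genotype consistent with his phenotype could produce a type A, Rh-negative child with a type B, Rh-negative mother.
Liam (type B, Rh-): no genotype consistent with that phenotype can produce a type-A Rh- child with a type-B mother.

Liam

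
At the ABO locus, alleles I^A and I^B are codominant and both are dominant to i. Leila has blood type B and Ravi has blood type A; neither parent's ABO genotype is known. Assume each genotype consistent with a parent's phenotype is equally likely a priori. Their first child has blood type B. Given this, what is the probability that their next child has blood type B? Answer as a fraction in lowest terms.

Possible genotypes: Leila ∈ {I^B I^B, I^B i}; Ravi ∈ {I^A I^A, I^A i}.
Weight each parental genotype pair by prior × P(type-B child):
  I^B I^B × I^A i: posterior weight 2/3; P(next child type B) = 1/2.
  I^B i × I^A i: posterior weight 1/3; P(next child type B) = 1/4.
Weighted sum = 5/12.

5/12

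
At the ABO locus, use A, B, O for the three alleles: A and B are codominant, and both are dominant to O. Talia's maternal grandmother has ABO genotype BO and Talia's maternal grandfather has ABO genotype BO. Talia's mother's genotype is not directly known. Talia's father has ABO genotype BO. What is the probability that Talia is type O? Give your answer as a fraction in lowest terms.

Talia's mother's ABO genotype from BO × BO: 1/4 BB, 1/2 BO, 1/4 OO.
Crossing each possibility with the father BO and summing P(type O): 1/4·0 + 1/2·1/4 + 1/4·1/2 = 1/4.

1/4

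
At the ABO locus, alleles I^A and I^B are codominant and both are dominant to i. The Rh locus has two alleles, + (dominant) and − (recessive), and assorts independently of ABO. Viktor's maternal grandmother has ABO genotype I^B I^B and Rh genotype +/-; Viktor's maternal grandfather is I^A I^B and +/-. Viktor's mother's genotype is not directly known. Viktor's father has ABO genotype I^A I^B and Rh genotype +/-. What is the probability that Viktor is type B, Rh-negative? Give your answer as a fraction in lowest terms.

3/32

Viktor's mother's ABO genotype from I^B I^B × I^A I^B: 1/2 I^A I^B, 1/2 I^B I^B.
Crossing each possibility with the father I^A I^B and summing P(type B): 1/2·1/4 + 1/2·1/2 = 3/8.
Similarly for Rh via the mother's Rh distribution: P(Rh-) = 1/4.
Independent loci: 3/8 × 1/4 = 3/32.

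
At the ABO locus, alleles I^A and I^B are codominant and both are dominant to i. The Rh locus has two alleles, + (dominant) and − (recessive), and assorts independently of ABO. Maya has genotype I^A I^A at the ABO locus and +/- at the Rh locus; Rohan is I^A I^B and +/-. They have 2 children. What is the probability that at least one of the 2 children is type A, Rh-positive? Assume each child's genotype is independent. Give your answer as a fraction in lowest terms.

ABO cross I^A I^A × I^A I^B → 1/2 A, 1/2 AB.
Rh cross +/- × +/- → 3/4 Rh+, 1/4 Rh-; so P(type A, Rh-positive) = 1/2 × 3/4 = 3/8 per child.
P(none) = (5/8)^2 = 25/64; P(at least one) = 1 − 25/64 = 39/64.

39/64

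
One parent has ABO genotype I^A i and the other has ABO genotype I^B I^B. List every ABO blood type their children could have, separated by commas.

B, AB

Gametes from I^A i × I^B I^B give offspring ABO genotypes I^A I^B, I^B i, i.e. phenotypes B, AB.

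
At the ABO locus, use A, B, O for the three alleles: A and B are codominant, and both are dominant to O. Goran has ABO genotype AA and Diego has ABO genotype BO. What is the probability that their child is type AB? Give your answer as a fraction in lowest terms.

1/2

ABO cross AA × BO → offspring phenotypes: 1/2 A, 1/2 AB.
So P(type AB) = 1/2.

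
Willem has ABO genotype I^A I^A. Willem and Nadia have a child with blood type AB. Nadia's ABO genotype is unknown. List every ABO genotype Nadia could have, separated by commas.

I^A I^B, I^B I^B, I^B i

For each candidate genotype of Nadia, check whether crossing it with I^A I^A can produce every observed child phenotype.
  I^A I^A → possible child types {A} ✗
  I^A I^B → possible child types {A, AB} ✓
  I^A i → possible child types {A} ✗
  I^B I^B → possible child types {AB} ✓
  I^B i → possible child types {A, AB} ✓
  i i → possible child types {A} ✗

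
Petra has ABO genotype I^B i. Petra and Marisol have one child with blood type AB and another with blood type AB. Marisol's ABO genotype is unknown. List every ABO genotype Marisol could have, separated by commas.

For each candidate genotype of Marisol, check whether crossing it with I^B i can produce every observed child phenotype.
  I^A I^A → possible child types {A, AB} ✓
  I^A I^B → possible child types {A, B, AB} ✓
  I^A i → possible child types {O, A, B, AB} ✓
  I^B I^B → possible child types {B} ✗
  I^B i → possible child types {O, B} ✗
  i i → possible child types {O, B} ✗

I^A I^A, I^A I^B, I^A i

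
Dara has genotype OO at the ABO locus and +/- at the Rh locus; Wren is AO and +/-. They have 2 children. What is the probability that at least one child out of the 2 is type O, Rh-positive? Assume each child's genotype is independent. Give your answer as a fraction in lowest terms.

39/64

ABO cross OO × AO → 1/2 O, 1/2 A.
Rh cross +/- × +/- → 3/4 Rh+, 1/4 Rh-; so P(type O, Rh-positive) = 1/2 × 3/4 = 3/8 per child.
P(none) = (5/8)^2 = 25/64; P(at least one) = 1 − 25/64 = 39/64.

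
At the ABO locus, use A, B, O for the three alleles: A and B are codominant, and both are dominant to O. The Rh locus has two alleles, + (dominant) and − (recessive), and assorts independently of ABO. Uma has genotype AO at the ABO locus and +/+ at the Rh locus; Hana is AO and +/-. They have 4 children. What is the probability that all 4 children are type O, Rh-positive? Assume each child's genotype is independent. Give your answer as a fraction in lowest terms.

1/256

ABO cross AO × AO → 1/4 O, 3/4 A.
Rh cross +/+ × +/- → 1 Rh+; so P(type O, Rh-positive) = 1/4 × 1 = 1/4 per child.
All 4 independent: (1/4)^4 = 1/256.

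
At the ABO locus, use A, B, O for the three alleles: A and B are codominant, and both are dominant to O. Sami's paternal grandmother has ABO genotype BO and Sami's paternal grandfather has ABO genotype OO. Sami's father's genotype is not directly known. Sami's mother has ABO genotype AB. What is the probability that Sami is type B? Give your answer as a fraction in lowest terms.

Sami's father's ABO genotype from BO × OO: 1/2 BO, 1/2 OO.
Crossing each possibility with the mother AB and summing P(type B): 1/2·1/2 + 1/2·1/2 = 1/2.

1/2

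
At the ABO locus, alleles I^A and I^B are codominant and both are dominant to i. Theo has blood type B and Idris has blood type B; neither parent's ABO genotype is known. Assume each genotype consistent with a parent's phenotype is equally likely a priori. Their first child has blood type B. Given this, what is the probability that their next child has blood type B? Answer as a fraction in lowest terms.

19/20

Possible genotypes: Theo ∈ {I^B I^B, I^B i}; Idris ∈ {I^B I^B, I^B i}.
Weight each parental genotype pair by prior × P(type-B child):
  I^B I^B × I^B I^B: posterior weight 4/15; P(next child type B) = 1.
  I^B I^B × I^B i: posterior weight 4/15; P(next child type B) = 1.
  I^B i × I^B I^B: posterior weight 4/15; P(next child type B) = 1.
  I^B i × I^B i: posterior weight 1/5; P(next child type B) = 3/4.
Weighted sum = 19/20.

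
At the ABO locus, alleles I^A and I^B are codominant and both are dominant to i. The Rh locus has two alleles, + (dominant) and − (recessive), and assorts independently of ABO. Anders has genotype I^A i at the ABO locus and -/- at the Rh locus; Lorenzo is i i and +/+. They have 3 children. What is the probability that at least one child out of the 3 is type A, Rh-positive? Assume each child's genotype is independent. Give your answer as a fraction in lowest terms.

ABO cross I^A i × i i → 1/2 O, 1/2 A.
Rh cross -/- × +/+ → 1 Rh+; so P(type A, Rh-positive) = 1/2 × 1 = 1/2 per child.
P(none) = (1/2)^3 = 1/8; P(at least one) = 1 − 1/8 = 7/8.

7/8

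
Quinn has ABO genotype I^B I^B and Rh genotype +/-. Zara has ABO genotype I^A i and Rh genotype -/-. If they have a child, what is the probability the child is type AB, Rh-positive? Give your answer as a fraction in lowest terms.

1/4

ABO cross I^B I^B × I^A i → offspring phenotypes: 1/2 B, 1/2 AB.
Rh cross +/- × -/- → 1/2 Rh+, 1/2 Rh-.
Independent loci: P(type AB, Rh-positive) = 1/2 × 1/2 = 1/4.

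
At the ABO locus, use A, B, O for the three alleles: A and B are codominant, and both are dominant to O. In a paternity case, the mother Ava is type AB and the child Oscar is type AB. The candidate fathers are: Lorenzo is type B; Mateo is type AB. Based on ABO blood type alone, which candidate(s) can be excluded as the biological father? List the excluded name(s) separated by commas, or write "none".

none

A candidate is excluded only if no genotype consistent with his phenotype could produce a type AB child with a type AB mother.
Every candidate has at least one consistent genotype combination, so none can be excluded.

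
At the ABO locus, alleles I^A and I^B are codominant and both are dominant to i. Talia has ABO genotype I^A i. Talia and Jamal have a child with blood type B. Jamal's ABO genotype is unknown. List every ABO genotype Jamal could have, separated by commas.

For each candidate genotype of Jamal, check whether crossing it with I^A i can produce every observed child phenotype.
  I^A I^A → possible child types {A} ✗
  I^A I^B → possible child types {A, B, AB} ✓
  I^A i → possible child types {O, A} ✗
  I^B I^B → possible child types {B, AB} ✓
  I^B i → possible child types {O, A, B, AB} ✓
  i i → possible child types {O, A} ✗

I^A I^B, I^B I^B, I^B i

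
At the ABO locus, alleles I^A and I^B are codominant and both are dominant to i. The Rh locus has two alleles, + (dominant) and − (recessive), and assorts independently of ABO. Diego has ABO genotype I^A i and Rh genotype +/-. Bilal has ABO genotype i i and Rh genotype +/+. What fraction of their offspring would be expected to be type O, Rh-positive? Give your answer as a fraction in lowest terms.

1/2

ABO cross I^A i × i i → offspring phenotypes: 1/2 O, 1/2 A.
Rh cross +/- × +/+ → 1 Rh+.
Independent loci: P(type O, Rh-positive) = 1/2 × 1 = 1/2.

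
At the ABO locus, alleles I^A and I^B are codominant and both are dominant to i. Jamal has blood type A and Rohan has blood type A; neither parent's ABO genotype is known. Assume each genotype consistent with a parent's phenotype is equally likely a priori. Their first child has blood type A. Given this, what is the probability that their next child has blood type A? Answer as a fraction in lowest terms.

Possible genotypes: Jamal ∈ {I^A I^A, I^A i}; Rohan ∈ {I^A I^A, I^A i}.
Weight each parental genotype pair by prior × P(type-A child):
  I^A I^A × I^A I^A: posterior weight 4/15; P(next child type A) = 1.
  I^A I^A × I^A i: posterior weight 4/15; P(next child type A) = 1.
  I^A i × I^A I^A: posterior weight 4/15; P(next child type A) = 1.
  I^A i × I^A i: posterior weight 1/5; P(next child type A) = 3/4.
Weighted sum = 19/20.

19/20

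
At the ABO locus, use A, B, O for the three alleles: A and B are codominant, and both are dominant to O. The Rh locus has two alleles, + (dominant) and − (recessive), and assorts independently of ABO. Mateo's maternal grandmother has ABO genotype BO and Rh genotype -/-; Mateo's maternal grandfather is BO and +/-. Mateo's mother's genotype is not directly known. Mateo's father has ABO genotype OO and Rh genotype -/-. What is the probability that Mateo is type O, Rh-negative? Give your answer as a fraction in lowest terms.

3/8

Mateo's mother's ABO genotype from BO × BO: 1/4 BB, 1/2 BO, 1/4 OO.
Crossing each possibility with the father OO and summing P(type O): 1/4·0 + 1/2·1/2 + 1/4·1 = 1/2.
Similarly for Rh via the mother's Rh distribution: P(Rh-) = 3/4.
Independent loci: 1/2 × 3/4 = 3/8.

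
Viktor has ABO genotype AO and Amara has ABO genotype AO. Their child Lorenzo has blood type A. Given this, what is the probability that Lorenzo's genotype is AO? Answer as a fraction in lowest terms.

Cross AO × AO → 1/4 AA, 1/2 AO, 1/4 OO.
Type-A genotypes among offspring: AA (1/4), AO (1/2); total 3/4.
P(AO | type A) = (1/2) / (3/4) = 2/3.

2/3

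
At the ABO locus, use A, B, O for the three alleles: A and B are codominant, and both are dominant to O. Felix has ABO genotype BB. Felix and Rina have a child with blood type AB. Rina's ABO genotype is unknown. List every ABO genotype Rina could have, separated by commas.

For each candidate genotype of Rina, check whether crossing it with BB can produce every observed child phenotype.
  AA → possible child types {AB} ✓
  AB → possible child types {B, AB} ✓
  AO → possible child types {B, AB} ✓
  BB → possible child types {B} ✗
  BO → possible child types {B} ✗
  OO → possible child types {B} ✗

AA, AB, AO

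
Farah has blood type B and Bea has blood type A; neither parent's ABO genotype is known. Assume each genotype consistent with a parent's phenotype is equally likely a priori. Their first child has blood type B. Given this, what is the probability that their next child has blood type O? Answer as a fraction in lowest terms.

Possible genotypes: Farah ∈ {I^B I^B, I^B i}; Bea ∈ {I^A I^A, I^A i}.
Weight each parental genotype pair by prior × P(type-B child):
  I^B I^B × I^A i: posterior weight 2/3; P(next child type O) = 0.
  I^B i × I^A i: posterior weight 1/3; P(next child type O) = 1/4.
Weighted sum = 1/12.

1/12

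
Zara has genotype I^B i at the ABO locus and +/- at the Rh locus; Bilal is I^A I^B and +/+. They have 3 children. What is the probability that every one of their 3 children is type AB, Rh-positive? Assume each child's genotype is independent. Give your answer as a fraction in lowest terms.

ABO cross I^B i × I^A I^B → 1/4 A, 1/2 B, 1/4 AB.
Rh cross +/- × +/+ → 1 Rh+; so P(type AB, Rh-positive) = 1/4 × 1 = 1/4 per child.
All 3 independent: (1/4)^3 = 1/64.

1/64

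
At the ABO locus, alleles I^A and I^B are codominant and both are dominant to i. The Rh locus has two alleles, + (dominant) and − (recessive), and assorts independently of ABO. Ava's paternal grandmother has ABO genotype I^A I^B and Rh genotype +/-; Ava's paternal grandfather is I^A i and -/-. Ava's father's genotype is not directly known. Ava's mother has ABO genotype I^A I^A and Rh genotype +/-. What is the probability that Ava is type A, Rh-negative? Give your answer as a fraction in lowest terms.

Ava's father's ABO genotype from I^A I^B × I^A i: 1/4 I^A I^A, 1/4 I^A I^B, 1/4 I^A i, 1/4 I^B i.
Crossing each possibility with the mother I^A I^A and summing P(type A): 1/4·1 + 1/4·1/2 + 1/4·1 + 1/4·1/2 = 3/4.
Similarly for Rh via the father's Rh distribution: P(Rh-) = 3/8.
Independent loci: 3/4 × 3/8 = 9/32.

9/32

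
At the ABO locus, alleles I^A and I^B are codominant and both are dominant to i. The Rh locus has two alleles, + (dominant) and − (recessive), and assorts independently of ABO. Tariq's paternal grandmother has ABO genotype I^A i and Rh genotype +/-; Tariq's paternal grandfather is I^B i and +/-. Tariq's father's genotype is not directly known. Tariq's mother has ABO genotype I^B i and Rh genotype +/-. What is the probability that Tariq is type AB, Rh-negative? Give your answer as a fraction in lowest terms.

1/32

Tariq's father's ABO genotype from I^A i × I^B i: 1/4 I^A I^B, 1/4 I^A i, 1/4 I^B i, 1/4 i i.
Crossing each possibility with the mother I^B i and summing P(type AB): 1/4·1/4 + 1/4·1/4 + 1/4·0 + 1/4·0 = 1/8.
Similarly for Rh via the father's Rh distribution: P(Rh-) = 1/4.
Independent loci: 1/8 × 1/4 = 1/32.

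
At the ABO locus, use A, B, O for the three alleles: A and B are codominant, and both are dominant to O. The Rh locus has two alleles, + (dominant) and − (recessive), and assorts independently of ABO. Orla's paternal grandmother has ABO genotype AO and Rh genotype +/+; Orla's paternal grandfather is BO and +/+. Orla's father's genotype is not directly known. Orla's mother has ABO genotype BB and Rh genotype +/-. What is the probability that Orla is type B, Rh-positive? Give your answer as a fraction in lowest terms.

Orla's father's ABO genotype from AO × BO: 1/4 AB, 1/4 AO, 1/4 BO, 1/4 OO.
Crossing each possibility with the mother BB and summing P(type B): 1/4·1/2 + 1/4·1/2 + 1/4·1 + 1/4·1 = 3/4.
Similarly for Rh via the father's Rh distribution: P(Rh+) = 1.
Independent loci: 3/4 × 1 = 3/4.

3/4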